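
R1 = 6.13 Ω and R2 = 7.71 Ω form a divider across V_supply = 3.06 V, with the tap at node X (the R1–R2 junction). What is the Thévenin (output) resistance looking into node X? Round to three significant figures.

With V_supply suppressed (replaced by a short), R_th = R1 ‖ R2 = (6.130 × 7.71)/(6.130 + 7.71) = 3.415 Ω.

R_th ≈ 3.41 Ω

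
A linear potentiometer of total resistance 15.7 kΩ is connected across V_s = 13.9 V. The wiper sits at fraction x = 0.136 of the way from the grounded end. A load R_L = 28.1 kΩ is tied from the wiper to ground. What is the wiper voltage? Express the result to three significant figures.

The pot divides into 13.56 kΩ above the wiper and 2.135 kΩ below.
(x·R_p) ‖ R_L = 1.984 kΩ.
V_out = 13.9 × 1.984/(13.56 + 1.984) = 1.774 V.
(Unloaded: V_out = x·V_s = 1.89 V.)

V_out ≈ 1.77 V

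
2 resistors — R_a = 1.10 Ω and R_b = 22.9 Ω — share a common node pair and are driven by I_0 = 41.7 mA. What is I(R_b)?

I ≈ 1.91 mA

With just two branches, the current splits inversely with resistance.
I(R_b) = 41.7 × 1.10/(1.10 + 22.9) = 41.7 × 0.04583 = 1.911 mA.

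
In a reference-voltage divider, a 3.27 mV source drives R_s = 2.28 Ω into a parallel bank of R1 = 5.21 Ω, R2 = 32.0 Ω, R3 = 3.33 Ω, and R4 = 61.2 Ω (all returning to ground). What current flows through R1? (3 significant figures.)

I ≈ 0.281 mA

Parallel bank: R_p = 1/(1/5.21 + 1/32.0 + 1/3.33 + 1/61.2) = 1.852 Ω.
V_A = 3.27 × 1.852/4.132 = 1.466 mV.
Branch current I = V_A/R1 = 1.466/5.21 = 0.2814 mA.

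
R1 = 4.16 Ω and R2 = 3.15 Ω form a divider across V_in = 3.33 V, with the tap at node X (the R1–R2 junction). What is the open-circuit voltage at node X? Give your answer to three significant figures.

V_th is the unloaded tap voltage: V_in · R2/(R1+R2) = 3.33 × 0.4309 = 1.435 V.

V_th ≈ 1.43 V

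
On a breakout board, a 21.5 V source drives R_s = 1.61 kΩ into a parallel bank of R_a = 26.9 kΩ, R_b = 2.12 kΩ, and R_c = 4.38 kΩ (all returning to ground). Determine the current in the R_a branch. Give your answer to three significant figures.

Combine the parallel branches: R_p = (1/26.9 + 1/2.12 + 1/4.38)⁻¹ = 1.357 kΩ.
V_A by voltage divider: V_A = 21.5 × 1.357/(1.61 + 1.357) = 9.831 V.
Branch current I = V_A/R_a = 9.831/26.9 = 0.3655 mA.

I ≈ 0.365 mA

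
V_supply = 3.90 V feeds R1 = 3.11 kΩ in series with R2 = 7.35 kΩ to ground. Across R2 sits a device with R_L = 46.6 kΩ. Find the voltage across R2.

R2 ‖ R_L = (7.35 × 46.6)/(7.35 + 46.6) = 6.349 kΩ.
Then V_out = V_supply · R2'/(R1 + R2') = 3.90 × 6.349/9.459 = 2.618 V.
(Unloaded it would be 2.74 V; the load pulls it down.)

V_out ≈ 2.62 V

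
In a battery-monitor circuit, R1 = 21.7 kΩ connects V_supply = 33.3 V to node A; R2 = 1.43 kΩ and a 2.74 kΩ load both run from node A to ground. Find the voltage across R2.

V_out ≈ 1.38 V

The load sits in parallel with R2, giving an effective lower resistance R2' = R2·R_L/(R2+R_L) = 0.9396 kΩ.
Voltage divider with the loaded lower leg: V_out = 33.3 × 0.9396/(21.7 + 0.9396) = 33.3 × 0.04150 = 1.382 V.
(Unloaded it would be 2.06 V; the load pulls it down.)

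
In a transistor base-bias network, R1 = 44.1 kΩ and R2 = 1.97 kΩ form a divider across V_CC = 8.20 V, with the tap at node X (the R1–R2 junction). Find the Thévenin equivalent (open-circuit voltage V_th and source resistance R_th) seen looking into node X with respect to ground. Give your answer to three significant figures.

V_th is the unloaded tap voltage: V_CC · R2/(R1+R2) = 8.20 × 0.04276 = 0.3506 V.
Looking into X with the source shorted: R_th = R1·R2/(R1+R2) = 44.10 × 1.97/46.07 = 1.886 kΩ.

V_th ≈ 0.351 V, R_th ≈ 1.89 kΩ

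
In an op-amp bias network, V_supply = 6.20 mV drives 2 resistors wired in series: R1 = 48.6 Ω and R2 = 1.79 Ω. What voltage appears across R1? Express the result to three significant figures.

Total series resistance ΣR = 48.6 + 1.79 = 50.39 Ω.
By the voltage-divider rule, V = 6.20 × 48.60/50.39 = 5.980 mV.

V ≈ 5.98 mV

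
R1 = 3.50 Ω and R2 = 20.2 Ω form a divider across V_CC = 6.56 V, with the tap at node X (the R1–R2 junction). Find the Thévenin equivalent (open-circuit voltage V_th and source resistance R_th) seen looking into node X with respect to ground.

With X open, the divider is unloaded: V_th = 6.56 × 20.2/23.70 = 5.591 V.
Zeroing V_CC shorts the top of R1 to ground, so R_th = R1 ‖ R2 = 2.983 Ω.

V_th ≈ 5.59 V, R_th ≈ 2.98 Ω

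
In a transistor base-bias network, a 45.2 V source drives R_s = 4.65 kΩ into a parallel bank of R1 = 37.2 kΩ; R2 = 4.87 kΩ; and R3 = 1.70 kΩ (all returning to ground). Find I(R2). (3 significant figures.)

I ≈ 1.93 mA

Combine the parallel branches: R_p = (1/37.2 + 1/4.87 + 1/1.70)⁻¹ = 1.219 kΩ.
V_A by voltage divider: V_A = 45.2 × 1.219/(4.65 + 1.219) = 9.387 V.
I(R2) = V_A / R2 = 9.387/4.87 = 1.928 mA.
(Equivalently: I_total = 7.702 mA, then current-divider fraction G_k/ΣG = 0.2503.)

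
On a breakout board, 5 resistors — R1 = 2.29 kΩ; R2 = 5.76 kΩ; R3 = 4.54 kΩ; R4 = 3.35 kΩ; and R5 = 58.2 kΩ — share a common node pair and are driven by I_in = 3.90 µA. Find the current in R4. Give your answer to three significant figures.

Total conductance ΣG = 1/2.29 + 1/5.76 + 1/4.54 + 1/3.35 + 1/58.2 = 1.146 (units of 1/kΩ).
By the current-divider rule, I = I_in · G_k/ΣG = 3.90 × 0.2604 = 1.016 µA.

I ≈ 1.02 µA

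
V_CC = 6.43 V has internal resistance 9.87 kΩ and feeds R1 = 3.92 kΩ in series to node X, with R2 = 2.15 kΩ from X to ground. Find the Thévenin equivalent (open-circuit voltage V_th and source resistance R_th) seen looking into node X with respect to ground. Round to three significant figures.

R1' = 9.87 + 3.92 = 13.79 kΩ (source resistance + R1).
Open-circuit (no load on X): V_th = V_CC · R2/(R1' + R2) = 6.43 × 2.15/(13.79 + 2.15) = 0.8673 V.
Zeroing V_CC shorts the top of R1' to ground, so R_th = R1' ‖ R2 = 1.860 kΩ.

V_th ≈ 0.867 V, R_th ≈ 1.86 kΩ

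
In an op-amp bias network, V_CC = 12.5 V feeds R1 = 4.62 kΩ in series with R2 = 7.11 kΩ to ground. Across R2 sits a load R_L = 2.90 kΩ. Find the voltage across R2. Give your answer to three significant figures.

V_out ≈ 3.85 V

R2 ‖ R_L = (7.11 × 2.90)/(7.11 + 2.90) = 2.060 kΩ.
Then V_out = V_CC · R2'/(R1 + R2') = 12.5 × 2.060/6.680 = 3.855 V.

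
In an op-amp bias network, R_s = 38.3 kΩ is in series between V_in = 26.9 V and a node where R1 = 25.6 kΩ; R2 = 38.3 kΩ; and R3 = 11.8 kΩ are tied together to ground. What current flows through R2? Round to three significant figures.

I ≈ 0.104 mA

Parallel bank: R_p = 1/(1/25.6 + 1/38.3 + 1/11.8) = 6.670 kΩ.
V_A = 26.9 × 6.670/44.97 = 3.990 V.
I(R2) = V_A / R2 = 3.990/38.3 = 0.1042 mA.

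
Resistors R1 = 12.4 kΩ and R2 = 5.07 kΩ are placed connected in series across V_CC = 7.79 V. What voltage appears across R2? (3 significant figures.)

V ≈ 2.26 V

ΣR = 12.4 + 5.07 = 17.47 kΩ.
Voltage divider: V = V_CC · (5.070 / 17.47) = 7.79 × 0.2902 = 2.261 V.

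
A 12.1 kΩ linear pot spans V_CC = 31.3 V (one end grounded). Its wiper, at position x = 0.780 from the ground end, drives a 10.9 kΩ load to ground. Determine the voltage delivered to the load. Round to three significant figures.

V_out ≈ 20.5 V

Split the track: R_lower = x·R_p = 9.438 kΩ, R_upper = (1−x)·R_p = 2.662 kΩ.
Lower segment in parallel with the load: 9.438 ‖ 10.9 = 5.058 kΩ.
Loaded-divider output: V_out = 31.3 × 0.6552 = 20.51 V.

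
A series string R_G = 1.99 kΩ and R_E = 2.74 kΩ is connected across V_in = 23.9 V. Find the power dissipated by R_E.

ΣR = 4.730 kΩ → I = 23.9/4.730 = 5.053 mA.
P(R_E) = I²·R_E = (5.053)² × 2.74 = 69.96 mW.

P ≈ 70.0 mW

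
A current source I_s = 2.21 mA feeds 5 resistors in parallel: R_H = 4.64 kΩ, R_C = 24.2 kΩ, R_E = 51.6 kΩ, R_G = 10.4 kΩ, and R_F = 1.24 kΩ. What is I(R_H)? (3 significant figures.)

Total conductance ΣG = 1/4.64 + 1/24.2 + 1/51.6 + 1/10.4 + 1/1.24 = 1.179 (units of 1/kΩ).
By the current-divider rule, I = I_s · G_k/ΣG = 2.21 × 0.1828 = 0.4040 mA.

I ≈ 0.404 mA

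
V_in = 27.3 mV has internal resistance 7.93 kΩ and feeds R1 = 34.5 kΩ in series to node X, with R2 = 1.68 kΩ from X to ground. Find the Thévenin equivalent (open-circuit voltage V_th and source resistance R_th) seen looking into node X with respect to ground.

R1' = 7.93 + 34.5 = 42.43 kΩ (source resistance + R1).
With X open, the divider is unloaded: V_th = 27.3 × 1.68/44.11 = 1.040 mV.
Looking into X with the source shorted: R_th = R1'·R2/(R1'+R2) = 42.43 × 1.68/44.11 = 1.616 kΩ.

V_th ≈ 1.04 mV, R_th ≈ 1.62 kΩ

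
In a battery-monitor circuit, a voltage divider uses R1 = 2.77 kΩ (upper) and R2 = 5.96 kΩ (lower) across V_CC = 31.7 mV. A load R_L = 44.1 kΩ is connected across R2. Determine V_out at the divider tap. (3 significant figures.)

The load sits in parallel with R2, giving an effective lower resistance R2' = R2·R_L/(R2+R_L) = 5.250 kΩ.
Then V_out = V_CC · R2'/(R1 + R2') = 31.7 × 5.250/8.020 = 20.75 mV.

V_out ≈ 20.8 mV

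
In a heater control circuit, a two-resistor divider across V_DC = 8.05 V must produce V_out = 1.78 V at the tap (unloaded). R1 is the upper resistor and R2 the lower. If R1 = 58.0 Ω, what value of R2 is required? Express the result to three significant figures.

Required fraction k = V_out/V_DC = 0.2211.
So R2 = R1 · V_out/(V_DC − V_out) = 58.0 × 1.78/(8.05 − 1.78) = 58.0 × 0.2839 = 16.47 Ω.

R2 ≈ 16.5 Ω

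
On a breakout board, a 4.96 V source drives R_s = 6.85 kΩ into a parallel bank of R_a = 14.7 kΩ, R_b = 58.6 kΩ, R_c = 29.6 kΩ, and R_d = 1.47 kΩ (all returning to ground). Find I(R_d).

I ≈ 0.521 mA

Combine the parallel branches: R_p = (1/14.7 + 1/58.6 + 1/29.6 + 1/1.47)⁻¹ = 1.251 kΩ.
V_A = 4.96 × 1.251/8.101 = 0.7661 V.
I(R_d) = V_A / R_d = 0.7661/1.47 = 0.5212 mA.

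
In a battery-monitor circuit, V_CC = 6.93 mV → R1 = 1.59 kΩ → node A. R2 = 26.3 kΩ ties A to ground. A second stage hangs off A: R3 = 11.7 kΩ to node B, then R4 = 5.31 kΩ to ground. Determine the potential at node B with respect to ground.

Node A sees R2 in parallel with the series input of stage 2, R3 + R4 = 17.01 kΩ.
Effective lower resistance at A: R2 ‖ 17.01 = 10.33 kΩ.
So V_A = 6.93 × 0.8666 = 6.006 mV.
Stage 2 is unloaded, so V_B = V_A · R4/(R3+R4) = 6.006 × 5.31/17.01 = 1.875 mV.

V_B ≈ 1.87 mV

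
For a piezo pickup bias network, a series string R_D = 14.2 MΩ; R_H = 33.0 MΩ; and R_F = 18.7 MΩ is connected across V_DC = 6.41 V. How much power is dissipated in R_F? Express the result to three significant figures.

The common current is I = 6.41/65.90 = 0.09727 µA.
V(R_F) = I·R = 1.819 V; P = V·I = 1.819 × 0.09727 = 0.1769 µW.

P ≈ 0.177 µW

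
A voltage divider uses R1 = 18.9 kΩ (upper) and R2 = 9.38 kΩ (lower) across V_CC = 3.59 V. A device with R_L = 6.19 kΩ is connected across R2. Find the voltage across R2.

V_out ≈ 0.592 V

First combine the lower leg with the load: R2 ‖ R_L = 3.729 kΩ.
Voltage divider with the loaded lower leg: V_out = 3.59 × 3.729/(18.9 + 3.729) = 3.59 × 0.1648 = 0.5916 V.
(Unloaded it would be 1.19 V; the load pulls it down.)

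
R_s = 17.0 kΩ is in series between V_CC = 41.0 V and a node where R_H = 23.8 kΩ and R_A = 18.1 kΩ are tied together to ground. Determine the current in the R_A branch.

Parallel bank: R_p = 1/(1/23.8 + 1/18.1) = 10.28 kΩ.
V_A = 41.0 × 10.28/27.28 = 15.45 V.
Branch current I = V_A/R_A = 15.45/18.1 = 0.8537 mA.

I ≈ 0.854 mA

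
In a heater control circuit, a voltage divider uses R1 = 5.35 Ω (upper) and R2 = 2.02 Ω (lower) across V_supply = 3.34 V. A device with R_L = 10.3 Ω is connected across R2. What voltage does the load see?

First combine the lower leg with the load: R2 ‖ R_L = 1.689 Ω.
Then V_out = V_supply · R2'/(R1 + R2') = 3.34 × 1.689/7.039 = 0.8014 V.

V_out ≈ 0.801 V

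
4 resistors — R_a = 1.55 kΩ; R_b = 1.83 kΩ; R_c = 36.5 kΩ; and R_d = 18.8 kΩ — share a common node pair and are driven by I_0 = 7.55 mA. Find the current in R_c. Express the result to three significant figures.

I ≈ 0.163 mA

Total conductance ΣG = 1/1.55 + 1/1.83 + 1/36.5 + 1/18.8 = 1.272 (units of 1/kΩ).
By the current-divider rule, I = I_0 · G_k/ΣG = 7.55 × 0.02154 = 0.1626 mA.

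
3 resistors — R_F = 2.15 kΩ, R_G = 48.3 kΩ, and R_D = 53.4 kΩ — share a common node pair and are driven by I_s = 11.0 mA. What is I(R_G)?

I ≈ 0.451 mA

Conductances: ΣG = 1/2.15 + 1/48.3 + 1/53.4 = 0.5045 (1/kΩ).
Current divider: I(R_G) = I_s · G_k/ΣG = 11.0 × (0.02070/0.5045) = 11.0 × 0.04103 = 0.4514 mA.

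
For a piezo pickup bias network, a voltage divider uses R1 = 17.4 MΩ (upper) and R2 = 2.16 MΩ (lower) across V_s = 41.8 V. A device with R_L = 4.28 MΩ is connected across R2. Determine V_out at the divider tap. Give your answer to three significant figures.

The load sits in parallel with R2, giving an effective lower resistance R2' = R2·R_L/(R2+R_L) = 1.436 MΩ.
Now apply the divider: V_out = 41.8 × 0.07621 = 3.186 V.

V_out ≈ 3.19 V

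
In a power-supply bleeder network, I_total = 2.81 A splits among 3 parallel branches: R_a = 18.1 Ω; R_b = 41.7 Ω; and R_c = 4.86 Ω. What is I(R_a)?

I ≈ 0.545 A

ΣG = 1/18.1 + 1/41.7 + 1/4.86 = 0.2850.
R_a takes the fraction G_k/ΣG = 0.05525/0.2850 = 0.1939, so I = 2.81 × 0.1939 = 0.5447 A.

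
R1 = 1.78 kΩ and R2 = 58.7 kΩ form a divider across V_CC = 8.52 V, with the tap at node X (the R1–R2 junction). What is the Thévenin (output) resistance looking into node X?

R_th ≈ 1.73 kΩ

Zeroing V_CC shorts the top of R1 to ground, so R_th = R1 ‖ R2 = 1.728 kΩ.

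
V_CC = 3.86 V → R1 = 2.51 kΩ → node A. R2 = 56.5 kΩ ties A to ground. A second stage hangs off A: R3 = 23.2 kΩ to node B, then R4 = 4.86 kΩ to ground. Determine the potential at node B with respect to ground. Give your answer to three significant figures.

The second stage (R3 + R4 = 28.06 kΩ) loads node A in parallel with R2.
Effective lower resistance at A: R2 ‖ 28.06 = 18.75 kΩ.
So V_A = 3.86 × 0.8819 = 3.404 V.
V_B = V_A × 0.1732 = 0.5896 V.

V_B ≈ 0.590 V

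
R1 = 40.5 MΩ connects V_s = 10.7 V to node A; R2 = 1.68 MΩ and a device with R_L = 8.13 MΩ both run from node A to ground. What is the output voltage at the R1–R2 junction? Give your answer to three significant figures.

R2 ‖ R_L = (1.68 × 8.13)/(1.68 + 8.13) = 1.392 MΩ.
Now apply the divider: V_out = 10.7 × 0.03324 = 0.3556 V.

V_out ≈ 0.356 V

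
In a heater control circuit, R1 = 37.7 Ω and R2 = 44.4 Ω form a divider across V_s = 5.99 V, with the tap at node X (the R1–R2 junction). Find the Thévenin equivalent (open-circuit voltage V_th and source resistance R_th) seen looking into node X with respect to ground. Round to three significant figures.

V_th ≈ 3.24 V, R_th ≈ 20.4 Ω

V_th is the unloaded tap voltage: V_s · R2/(R1+R2) = 5.99 × 0.5408 = 3.239 V.
With V_s suppressed (replaced by a short), R_th = R1 ‖ R2 = (37.70 × 44.4)/(37.70 + 44.4) = 20.39 Ω.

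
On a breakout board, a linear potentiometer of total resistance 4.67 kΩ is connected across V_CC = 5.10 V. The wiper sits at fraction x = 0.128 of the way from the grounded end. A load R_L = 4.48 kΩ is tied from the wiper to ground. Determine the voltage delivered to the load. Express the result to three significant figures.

Split the track: R_lower = x·R_p = 0.5978 kΩ, R_upper = (1−x)·R_p = 4.072 kΩ.
(x·R_p) ‖ R_L = 0.5274 kΩ.
V_out = 5.10 × 0.5274/(4.072 + 0.5274) = 0.5848 V.

V_out ≈ 0.585 V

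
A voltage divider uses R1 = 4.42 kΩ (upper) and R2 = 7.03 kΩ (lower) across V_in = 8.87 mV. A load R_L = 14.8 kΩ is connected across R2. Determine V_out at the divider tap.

V_out ≈ 4.60 mV

First combine the lower leg with the load: R2 ‖ R_L = 4.766 kΩ.
Then V_out = V_in · R2'/(R1 + R2') = 8.87 × 4.766/9.186 = 4.602 mV.
(Unloaded it would be 5.45 mV; the load pulls it down.)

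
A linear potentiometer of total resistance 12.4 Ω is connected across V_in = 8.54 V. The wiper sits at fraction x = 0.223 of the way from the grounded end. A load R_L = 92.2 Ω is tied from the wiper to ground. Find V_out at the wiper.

Split the track: R_lower = x·R_p = 2.765 Ω, R_upper = (1−x)·R_p = 9.635 Ω.
Lower segment in parallel with the load: 2.765 ‖ 92.2 = 2.685 Ω.
Loaded-divider output: V_out = 8.54 × 0.2179 = 1.861 V.
(Unloaded: V_out = x·V_in = 1.90 V.)

V_out ≈ 1.86 V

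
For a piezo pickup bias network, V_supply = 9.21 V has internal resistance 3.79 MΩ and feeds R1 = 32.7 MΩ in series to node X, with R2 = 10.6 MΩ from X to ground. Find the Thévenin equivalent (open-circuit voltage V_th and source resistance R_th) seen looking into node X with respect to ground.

V_th ≈ 2.07 V, R_th ≈ 8.21 MΩ

R1' = 3.79 + 32.7 = 36.49 MΩ (source resistance + R1).
With X open, the divider is unloaded: V_th = 9.21 × 10.6/47.09 = 2.073 V.
Looking into X with the source shorted: R_th = R1'·R2/(R1'+R2) = 36.49 × 10.6/47.09 = 8.214 MΩ.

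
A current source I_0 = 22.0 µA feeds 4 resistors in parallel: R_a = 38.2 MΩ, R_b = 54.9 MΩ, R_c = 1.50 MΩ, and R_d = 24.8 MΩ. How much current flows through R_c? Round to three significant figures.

I ≈ 19.5 µA

Total conductance ΣG = 1/38.2 + 1/54.9 + 1/1.50 + 1/24.8 = 0.7514 (units of 1/MΩ).
Current divider: I(R_c) = I_0 · G_k/ΣG = 22.0 × (0.6667/0.7514) = 22.0 × 0.8873 = 19.52 µA.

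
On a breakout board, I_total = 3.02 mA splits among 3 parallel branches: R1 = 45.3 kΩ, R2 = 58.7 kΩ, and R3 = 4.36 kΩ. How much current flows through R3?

Total conductance ΣG = 1/45.3 + 1/58.7 + 1/4.36 = 0.2685 (units of 1/kΩ).
By the current-divider rule, I = I_total · G_k/ΣG = 3.02 × 0.8543 = 2.580 mA.

I ≈ 2.58 mA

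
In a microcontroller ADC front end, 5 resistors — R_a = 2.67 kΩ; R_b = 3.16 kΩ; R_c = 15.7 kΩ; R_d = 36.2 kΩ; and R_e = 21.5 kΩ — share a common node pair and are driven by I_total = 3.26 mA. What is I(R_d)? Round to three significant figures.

I ≈ 0.109 mA

ΣG = 1/2.67 + 1/3.16 + 1/15.7 + 1/36.2 + 1/21.5 = 0.8288.
By the current-divider rule, I = I_total · G_k/ΣG = 3.26 × 0.03333 = 0.1087 mA.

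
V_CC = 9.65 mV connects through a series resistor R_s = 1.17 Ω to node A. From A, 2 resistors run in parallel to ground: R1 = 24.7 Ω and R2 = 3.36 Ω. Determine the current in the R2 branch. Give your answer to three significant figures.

I ≈ 2.06 mA

Combine the parallel branches: R_p = (1/24.7 + 1/3.36)⁻¹ = 2.958 Ω.
V_A by voltage divider: V_A = 9.65 × 2.958/(1.17 + 2.958) = 6.915 mV.
Branch current I = V_A/R2 = 6.915/3.36 = 2.058 mA.
(Check via current divider: I_total = 2.338 mA; share G_k/ΣG = 0.8803 → same result.)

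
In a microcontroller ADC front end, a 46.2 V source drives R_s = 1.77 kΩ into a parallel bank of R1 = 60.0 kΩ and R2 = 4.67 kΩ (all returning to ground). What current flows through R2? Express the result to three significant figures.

Equivalent of the parallel group: R_p = 4.333 kΩ.
V_A by voltage divider: V_A = 46.2 × 4.333/(1.77 + 4.333) = 32.80 V.
I(R2) = V_A / R2 = 32.80/4.67 = 7.024 mA.

I ≈ 7.02 mA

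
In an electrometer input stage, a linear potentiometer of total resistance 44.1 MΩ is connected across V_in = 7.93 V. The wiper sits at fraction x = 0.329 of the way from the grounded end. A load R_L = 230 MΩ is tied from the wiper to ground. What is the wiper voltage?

The pot divides into 29.59 MΩ above the wiper and 14.51 MΩ below.
Lower segment in parallel with the load: 14.51 ‖ 230 = 13.65 MΩ.
Then V_out = V_in · 13.65/(29.59 + 13.65) = 2.503 V.

V_out ≈ 2.50 V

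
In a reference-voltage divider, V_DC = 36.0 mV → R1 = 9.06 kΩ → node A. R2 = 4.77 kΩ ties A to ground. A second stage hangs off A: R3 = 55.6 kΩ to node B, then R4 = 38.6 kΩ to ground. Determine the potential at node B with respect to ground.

Looking into the second stage from A: R3 + R4 = 94.20 kΩ appears in parallel with R2.
R2 ‖ (R3+R4) = 4.540 kΩ.
First divider: V_A = V_DC · 4.540/(9.06 + 4.540) = 12.02 mV.
Stage 2 is unloaded, so V_B = V_A · R4/(R3+R4) = 12.02 × 38.6/94.20 = 4.925 mV.

V_B ≈ 4.92 mV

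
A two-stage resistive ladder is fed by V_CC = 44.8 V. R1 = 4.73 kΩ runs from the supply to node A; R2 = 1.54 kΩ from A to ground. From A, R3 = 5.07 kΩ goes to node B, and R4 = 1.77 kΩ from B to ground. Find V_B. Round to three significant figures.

V_B ≈ 2.43 V

Looking into the second stage from A: R3 + R4 = 6.840 kΩ appears in parallel with R2.
R2 ‖ (R3+R4) = 1.257 kΩ.
V_A = 44.8 × 1.257/(4.73 + 1.257) = 9.406 V.
V_B = V_A × 0.2588 = 2.434 V.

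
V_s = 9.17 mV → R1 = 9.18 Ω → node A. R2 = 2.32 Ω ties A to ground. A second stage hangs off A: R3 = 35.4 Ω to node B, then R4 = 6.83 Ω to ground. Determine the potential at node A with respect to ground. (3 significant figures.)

Looking into the second stage from A: R3 + R4 = 42.23 Ω appears in parallel with R2.
R2 ‖ (R3+R4) = 2.199 Ω.
V_A = 9.17 × 2.199/(9.18 + 2.199) = 1.772 mV.

V_A ≈ 1.77 mV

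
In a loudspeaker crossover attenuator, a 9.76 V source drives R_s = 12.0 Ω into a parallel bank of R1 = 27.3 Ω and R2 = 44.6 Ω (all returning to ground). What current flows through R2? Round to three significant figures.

I ≈ 0.128 A

Equivalent of the parallel group: R_p = 16.93 Ω.
Node voltage V_A = V_CC · R_p/(R_s + R_p) = 9.76 × 0.5853 = 5.712 V.
I(R2) = V_A / R2 = 5.712/44.6 = 0.1281 A.
(Check via current divider: I_total = 0.3373 A; share G_k/ΣG = 0.3797 → same result.)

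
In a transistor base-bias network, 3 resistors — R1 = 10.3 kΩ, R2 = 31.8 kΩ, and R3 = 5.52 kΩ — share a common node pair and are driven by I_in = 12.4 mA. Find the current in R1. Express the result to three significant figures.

I ≈ 3.89 mA

ΣG = 1/10.3 + 1/31.8 + 1/5.52 = 0.3097.
By the current-divider rule, I = I_in · G_k/ΣG = 12.4 × 0.3135 = 3.887 mA.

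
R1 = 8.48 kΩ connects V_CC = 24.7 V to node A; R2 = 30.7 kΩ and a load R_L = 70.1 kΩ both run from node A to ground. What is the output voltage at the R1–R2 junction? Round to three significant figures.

R2 ‖ R_L = (30.7 × 70.1)/(30.7 + 70.1) = 21.35 kΩ.
Then V_out = V_CC · R2'/(R1 + R2') = 24.7 × 21.35/29.83 = 17.68 V.
(Unloaded it would be 19.4 V; the load pulls it down.)

V_out ≈ 17.7 V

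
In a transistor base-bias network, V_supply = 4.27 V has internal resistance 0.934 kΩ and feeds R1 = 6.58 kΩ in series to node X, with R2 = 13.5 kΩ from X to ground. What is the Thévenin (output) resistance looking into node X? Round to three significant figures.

R1' = 0.934 + 6.58 = 7.514 kΩ (source resistance + R1).
Zeroing V_supply shorts the top of R1' to ground, so R_th = R1' ‖ R2 = 4.827 kΩ.

R_th ≈ 4.83 kΩ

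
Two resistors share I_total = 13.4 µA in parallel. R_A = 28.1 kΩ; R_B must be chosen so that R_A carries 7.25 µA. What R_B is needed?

R_B ≈ 33.1 kΩ

The fraction through R_A equals R_B/(R_A+R_B).
7.25/13.4 = R_B/(R_A + R_B) → R_B = R_A · (0.5410)/(1 − 0.5410) = 28.1 × 1.179 = 33.13 kΩ.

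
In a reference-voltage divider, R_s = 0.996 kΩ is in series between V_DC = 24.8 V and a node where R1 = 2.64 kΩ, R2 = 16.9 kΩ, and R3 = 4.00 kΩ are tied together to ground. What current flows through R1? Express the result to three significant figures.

Combine the parallel branches: R_p = (1/2.64 + 1/16.9 + 1/4.00)⁻¹ = 1.454 kΩ.
Node voltage V_A = V_DC · R_p/(R_s + R_p) = 24.8 × 0.5934 = 14.72 V.
Branch current I = V_A/R1 = 14.72/2.64 = 5.574 mA.
(Check via current divider: I_total = 10.12 mA; share G_k/ΣG = 0.5506 → same result.)

I ≈ 5.57 mA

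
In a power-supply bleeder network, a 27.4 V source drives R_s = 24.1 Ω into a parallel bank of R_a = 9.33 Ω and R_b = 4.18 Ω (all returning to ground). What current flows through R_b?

Combine the parallel branches: R_p = (1/9.33 + 1/4.18)⁻¹ = 2.887 Ω.
V_A = 27.4 × 2.887/26.99 = 2.931 V.
I(R_b) = V_A / R_b = 2.931/4.18 = 0.7012 A.
(Check via current divider: I_total = 1.015 A; share G_k/ΣG = 0.6906 → same result.)

I ≈ 0.701 A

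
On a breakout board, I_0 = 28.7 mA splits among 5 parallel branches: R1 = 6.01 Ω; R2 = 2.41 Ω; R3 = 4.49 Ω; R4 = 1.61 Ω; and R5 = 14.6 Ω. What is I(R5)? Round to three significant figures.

Total conductance ΣG = 1/6.01 + 1/2.41 + 1/4.49 + 1/1.61 + 1/14.6 = 1.494 (units of 1/Ω).
R5 takes the fraction G_k/ΣG = 0.06849/1.494 = 0.04586, so I = 28.7 × 0.04586 = 1.316 mA.

I ≈ 1.32 mA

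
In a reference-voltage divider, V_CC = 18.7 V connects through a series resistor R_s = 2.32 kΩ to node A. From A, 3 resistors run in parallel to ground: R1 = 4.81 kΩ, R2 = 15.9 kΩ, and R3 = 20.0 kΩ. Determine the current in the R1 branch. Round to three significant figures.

I ≈ 2.23 mA

Combine the parallel branches: R_p = (1/4.81 + 1/15.9 + 1/20.0)⁻¹ = 3.117 kΩ.
V_A = 18.7 × 3.117/5.437 = 10.72 V.
Branch current I = V_A/R1 = 10.72/4.81 = 2.229 mA.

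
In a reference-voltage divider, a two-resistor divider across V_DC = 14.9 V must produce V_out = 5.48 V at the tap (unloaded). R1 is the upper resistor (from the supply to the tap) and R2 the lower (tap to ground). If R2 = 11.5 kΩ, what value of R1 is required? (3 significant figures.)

R1 ≈ 19.8 kΩ

Required fraction k = V_out/V_DC = 0.3678.
So R1 = R2 · (V_DC/V_out − 1) = 11.5 × (14.9/5.48 − 1) = 11.5 × 1.719 = 19.77 kΩ.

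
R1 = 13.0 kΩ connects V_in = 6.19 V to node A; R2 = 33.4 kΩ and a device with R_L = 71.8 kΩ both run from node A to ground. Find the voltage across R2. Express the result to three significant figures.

V_out ≈ 3.94 V

The load sits in parallel with R2, giving an effective lower resistance R2' = R2·R_L/(R2+R_L) = 22.80 kΩ.
Now apply the divider: V_out = 6.19 × 0.6368 = 3.942 V.
(Unloaded it would be 4.46 V; the load pulls it down.)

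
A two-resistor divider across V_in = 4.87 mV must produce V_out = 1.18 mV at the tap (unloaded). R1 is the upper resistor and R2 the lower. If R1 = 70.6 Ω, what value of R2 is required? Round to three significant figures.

R2 ≈ 22.6 Ω

The divider ratio is R2/(R1+R2) = 1.18/4.87 = 0.2423.
So R2 = R1 · V_out/(V_in − V_out) = 70.6 × 1.18/(4.87 − 1.18) = 70.6 × 0.3198 = 22.58 Ω.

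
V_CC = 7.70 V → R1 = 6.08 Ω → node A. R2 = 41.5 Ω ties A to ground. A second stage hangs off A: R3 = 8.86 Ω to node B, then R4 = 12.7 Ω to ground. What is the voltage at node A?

V_A ≈ 5.39 V

The second stage (R3 + R4 = 21.56 Ω) loads node A in parallel with R2.
Effective lower resistance at A: R2 ‖ 21.56 = 14.19 Ω.
So V_A = 7.70 × 0.7000 = 5.390 V.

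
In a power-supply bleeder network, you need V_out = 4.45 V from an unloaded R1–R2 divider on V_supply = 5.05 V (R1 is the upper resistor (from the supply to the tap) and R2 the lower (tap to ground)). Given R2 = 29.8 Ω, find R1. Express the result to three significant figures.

The divider ratio is R2/(R1+R2) = 4.45/5.05 = 0.8812.
Rearranging, R1 = R2·(1−k)/k = 29.8 × 0.1348 = 4.018 Ω.

R1 ≈ 4.02 Ω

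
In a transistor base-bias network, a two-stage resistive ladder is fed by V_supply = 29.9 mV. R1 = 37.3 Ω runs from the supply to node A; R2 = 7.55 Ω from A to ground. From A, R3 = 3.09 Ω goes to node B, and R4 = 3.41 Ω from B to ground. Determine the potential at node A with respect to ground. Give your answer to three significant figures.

V_A ≈ 2.56 mV

Looking into the second stage from A: R3 + R4 = 6.500 Ω appears in parallel with R2.
Effective lower resistance at A: R2 ‖ 6.500 = 3.493 Ω.
V_A = 29.9 × 3.493/(37.3 + 3.493) = 2.560 mV.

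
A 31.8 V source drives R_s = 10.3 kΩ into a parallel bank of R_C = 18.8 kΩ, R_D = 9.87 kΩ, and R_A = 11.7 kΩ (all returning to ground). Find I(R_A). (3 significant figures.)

Combine the parallel branches: R_p = (1/18.8 + 1/9.87 + 1/11.7)⁻¹ = 4.167 kΩ.
V_A = 31.8 × 4.167/14.47 = 9.160 V.
Branch current I = V_A/R_A = 9.160/11.7 = 0.7829 mA.

I ≈ 0.783 mA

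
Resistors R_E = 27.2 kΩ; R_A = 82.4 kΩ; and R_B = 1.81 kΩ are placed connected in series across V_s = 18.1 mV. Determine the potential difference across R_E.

Series total: ΣR = 27.2 + 82.4 + 1.81 = 111.4 kΩ.
V = V_s · R/ΣR = 18.1 × 0.2441 = 4.419 mV.

V ≈ 4.42 mV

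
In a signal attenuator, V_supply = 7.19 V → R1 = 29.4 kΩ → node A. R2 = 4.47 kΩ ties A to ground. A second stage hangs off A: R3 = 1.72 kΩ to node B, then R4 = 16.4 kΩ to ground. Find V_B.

V_B ≈ 0.707 V

Looking into the second stage from A: R3 + R4 = 18.12 kΩ appears in parallel with R2.
Effective lower resistance at A: R2 ‖ 18.12 = 3.585 kΩ.
First divider: V_A = V_supply · 3.585/(29.4 + 3.585) = 0.7815 V.
V_B = V_A × 0.9051 = 0.7074 V.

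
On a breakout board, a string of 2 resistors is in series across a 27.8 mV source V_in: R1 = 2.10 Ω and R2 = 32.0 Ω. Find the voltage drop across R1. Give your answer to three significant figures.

V ≈ 1.71 mV

Total series resistance ΣR = 2.10 + 32.0 = 34.10 Ω.
V = V_in · R/ΣR = 27.8 × 0.06158 = 1.712 mV.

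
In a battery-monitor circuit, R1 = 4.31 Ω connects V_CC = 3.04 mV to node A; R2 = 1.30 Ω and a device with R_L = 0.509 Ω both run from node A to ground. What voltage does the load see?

First combine the lower leg with the load: R2 ‖ R_L = 0.3658 Ω.
Then V_out = V_CC · R2'/(R1 + R2') = 3.04 × 0.3658/4.676 = 0.2378 mV.

V_out ≈ 0.238 mV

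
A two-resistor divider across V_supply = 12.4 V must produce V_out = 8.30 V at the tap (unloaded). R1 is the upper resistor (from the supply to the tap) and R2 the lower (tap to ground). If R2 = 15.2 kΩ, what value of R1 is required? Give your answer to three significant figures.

Required fraction k = V_out/V_supply = 0.6694.
So R1 = R2 · (V_supply/V_out − 1) = 15.2 × (12.4/8.30 − 1) = 15.2 × 0.4940 = 7.508 kΩ.

R1 ≈ 7.51 kΩ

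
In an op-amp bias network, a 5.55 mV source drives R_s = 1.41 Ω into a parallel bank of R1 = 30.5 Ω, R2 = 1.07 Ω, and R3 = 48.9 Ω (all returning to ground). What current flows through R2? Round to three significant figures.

Parallel bank: R_p = 1/(1/30.5 + 1/1.07 + 1/48.9) = 1.012 Ω.
V_A = 5.55 × 1.012/2.422 = 2.319 mV.
Branch current I = V_A/R2 = 2.319/1.07 = 2.168 mA.

I ≈ 2.17 mA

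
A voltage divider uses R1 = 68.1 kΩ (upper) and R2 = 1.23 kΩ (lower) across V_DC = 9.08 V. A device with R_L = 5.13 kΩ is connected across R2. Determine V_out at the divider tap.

V_out ≈ 0.130 V

R2 ‖ R_L = (1.23 × 5.13)/(1.23 + 5.13) = 0.9921 kΩ.
Then V_out = V_DC · R2'/(R1 + R2') = 9.08 × 0.9921/69.09 = 0.1304 V.
(Unloaded it would be 0.161 V; the load pulls it down.)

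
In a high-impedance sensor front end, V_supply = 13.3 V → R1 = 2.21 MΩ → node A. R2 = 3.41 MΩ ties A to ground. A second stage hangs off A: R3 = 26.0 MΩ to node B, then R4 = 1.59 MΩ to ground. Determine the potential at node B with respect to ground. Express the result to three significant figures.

Looking into the second stage from A: R3 + R4 = 27.59 MΩ appears in parallel with R2.
Effective lower resistance at A: R2 ‖ 27.59 = 3.035 MΩ.
V_A = 13.3 × 3.035/(2.21 + 3.035) = 7.696 V.
V_B = V_A × 0.05763 = 0.4435 V.

V_B ≈ 0.444 V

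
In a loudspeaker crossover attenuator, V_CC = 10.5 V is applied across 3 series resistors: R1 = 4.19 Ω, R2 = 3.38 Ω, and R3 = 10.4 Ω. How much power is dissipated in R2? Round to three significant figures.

The common current is I = 10.5/17.97 = 0.5843 A.
V(R2) = I·R = 1.975 V; P = V·I = 1.975 × 0.5843 = 1.154 W.

P ≈ 1.15 W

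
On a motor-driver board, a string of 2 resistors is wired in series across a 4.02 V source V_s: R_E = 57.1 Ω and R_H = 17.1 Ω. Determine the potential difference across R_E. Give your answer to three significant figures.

Total series resistance ΣR = 57.1 + 17.1 = 74.20 Ω.
V = V_s · R/ΣR = 4.02 × 0.7695 = 3.094 V.

V ≈ 3.09 V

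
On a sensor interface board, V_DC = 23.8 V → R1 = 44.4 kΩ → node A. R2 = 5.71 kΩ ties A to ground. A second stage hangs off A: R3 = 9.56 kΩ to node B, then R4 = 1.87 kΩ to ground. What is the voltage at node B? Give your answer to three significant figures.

Node A sees R2 in parallel with the series input of stage 2, R3 + R4 = 11.43 kΩ.
R2 ‖ (R3+R4) = 3.808 kΩ.
So V_A = 23.8 × 0.07899 = 1.880 V.
Stage 2 is unloaded, so V_B = V_A · R4/(R3+R4) = 1.880 × 1.87/11.43 = 0.3076 V.

V_B ≈ 0.308 V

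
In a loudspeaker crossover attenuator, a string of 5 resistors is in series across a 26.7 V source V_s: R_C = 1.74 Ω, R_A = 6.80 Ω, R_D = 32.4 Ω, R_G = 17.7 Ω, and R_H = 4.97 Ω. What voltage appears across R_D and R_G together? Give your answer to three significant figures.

Series total: ΣR = 1.74 + 6.80 + 32.4 + 17.7 + 4.97 = 63.61 Ω.
R_{R_D..R_G} = 32.4 + 17.7 = 50.10 Ω.
By the voltage-divider rule, V = 26.7 × 50.10/63.61 = 21.03 V.

V ≈ 21.0 V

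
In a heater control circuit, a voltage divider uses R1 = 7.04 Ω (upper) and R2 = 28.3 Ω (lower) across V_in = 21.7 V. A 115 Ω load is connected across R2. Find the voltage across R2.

V_out ≈ 16.6 V

First combine the lower leg with the load: R2 ‖ R_L = 22.71 Ω.
Voltage divider with the loaded lower leg: V_out = 21.7 × 22.71/(7.04 + 22.71) = 21.7 × 0.7634 = 16.57 V.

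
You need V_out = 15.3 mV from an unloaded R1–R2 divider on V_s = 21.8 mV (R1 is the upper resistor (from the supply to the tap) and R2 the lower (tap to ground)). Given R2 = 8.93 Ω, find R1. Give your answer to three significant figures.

R1 ≈ 3.79 Ω

V_out/V_s = R2/(R1+R2) = 0.7018.
Rearranging, R1 = R2·(1−k)/k = 8.93 × 0.4248 = 3.794 Ω.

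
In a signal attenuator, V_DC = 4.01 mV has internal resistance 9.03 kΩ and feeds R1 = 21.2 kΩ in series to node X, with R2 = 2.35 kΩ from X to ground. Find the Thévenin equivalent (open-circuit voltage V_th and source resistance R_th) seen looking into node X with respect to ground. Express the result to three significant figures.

V_th ≈ 0.289 mV, R_th ≈ 2.18 kΩ

R1' = 9.03 + 21.2 = 30.23 kΩ (source resistance + R1).
V_th is the unloaded tap voltage: V_DC · R2/(R1'+R2) = 4.01 × 0.07213 = 0.2892 mV.
With V_DC suppressed (replaced by a short), R_th = R1' ‖ R2 = (30.23 × 2.35)/(30.23 + 2.35) = 2.180 kΩ.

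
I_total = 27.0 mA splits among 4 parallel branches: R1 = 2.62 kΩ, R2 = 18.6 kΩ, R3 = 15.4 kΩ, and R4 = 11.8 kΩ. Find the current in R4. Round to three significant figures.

I ≈ 3.91 mA

ΣG = 1/2.62 + 1/18.6 + 1/15.4 + 1/11.8 = 0.5851.
R4 takes the fraction G_k/ΣG = 0.08475/0.5851 = 0.1448, so I = 27.0 × 0.1448 = 3.911 mA.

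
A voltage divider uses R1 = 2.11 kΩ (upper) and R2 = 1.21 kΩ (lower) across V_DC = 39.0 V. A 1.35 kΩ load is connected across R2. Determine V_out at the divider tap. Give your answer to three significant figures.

R2 ‖ R_L = (1.21 × 1.35)/(1.21 + 1.35) = 0.6381 kΩ.
Voltage divider with the loaded lower leg: V_out = 39.0 × 0.6381/(2.11 + 0.6381) = 39.0 × 0.2322 = 9.056 V.
(Unloaded it would be 14.2 V; the load pulls it down.)

V_out ≈ 9.06 V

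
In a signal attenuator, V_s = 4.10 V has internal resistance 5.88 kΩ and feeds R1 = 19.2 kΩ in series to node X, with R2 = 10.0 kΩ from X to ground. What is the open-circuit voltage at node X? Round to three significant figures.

V_th ≈ 1.17 V

R1' = 5.88 + 19.2 = 25.08 kΩ (source resistance + R1).
V_th is the unloaded tap voltage: V_s · R2/(R1'+R2) = 4.10 × 0.2851 = 1.169 V.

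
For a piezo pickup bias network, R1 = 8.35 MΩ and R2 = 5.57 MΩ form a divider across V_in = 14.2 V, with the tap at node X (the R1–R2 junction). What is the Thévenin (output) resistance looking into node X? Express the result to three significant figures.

Looking into X with the source shorted: R_th = R1·R2/(R1+R2) = 8.350 × 5.57/13.92 = 3.341 MΩ.

R_th ≈ 3.34 MΩ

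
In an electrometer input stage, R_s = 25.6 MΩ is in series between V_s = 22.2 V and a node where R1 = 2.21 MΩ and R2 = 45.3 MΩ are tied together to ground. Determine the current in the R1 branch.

I ≈ 0.764 µA

Combine the parallel branches: R_p = (1/2.21 + 1/45.3)⁻¹ = 2.107 MΩ.
V_A = 22.2 × 2.107/27.71 = 1.688 V.
Branch current I = V_A/R1 = 1.688/2.21 = 0.7640 µA.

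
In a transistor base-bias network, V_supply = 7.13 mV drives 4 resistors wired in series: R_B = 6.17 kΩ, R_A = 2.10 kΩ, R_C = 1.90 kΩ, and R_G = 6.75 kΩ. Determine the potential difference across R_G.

ΣR = 6.17 + 2.10 + 1.90 + 6.75 = 16.92 kΩ.
V = V_supply · R/ΣR = 7.13 × 0.3989 = 2.844 mV.

V ≈ 2.84 mV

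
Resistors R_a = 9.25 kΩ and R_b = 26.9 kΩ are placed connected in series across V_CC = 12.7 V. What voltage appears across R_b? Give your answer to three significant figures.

V ≈ 9.45 V

Series total: ΣR = 9.25 + 26.9 = 36.15 kΩ.
By the voltage-divider rule, V = 12.7 × 26.90/36.15 = 9.450 V.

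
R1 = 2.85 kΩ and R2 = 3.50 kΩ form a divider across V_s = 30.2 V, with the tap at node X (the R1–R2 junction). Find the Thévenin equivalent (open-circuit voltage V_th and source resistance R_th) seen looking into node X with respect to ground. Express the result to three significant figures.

V_th ≈ 16.6 V, R_th ≈ 1.57 kΩ

V_th is the unloaded tap voltage: V_s · R2/(R1+R2) = 30.2 × 0.5512 = 16.65 V.
Looking into X with the source shorted: R_th = R1·R2/(R1+R2) = 2.850 × 3.50/6.350 = 1.571 kΩ.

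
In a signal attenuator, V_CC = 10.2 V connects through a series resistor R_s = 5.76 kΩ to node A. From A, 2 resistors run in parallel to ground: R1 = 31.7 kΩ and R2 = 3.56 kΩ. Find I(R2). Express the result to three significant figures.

Combine the parallel branches: R_p = (1/31.7 + 1/3.56)⁻¹ = 3.201 kΩ.
V_A = 10.2 × 3.201/8.961 = 3.643 V.
I(R2) = V_A / R2 = 3.643/3.56 = 1.023 mA.

I ≈ 1.02 mA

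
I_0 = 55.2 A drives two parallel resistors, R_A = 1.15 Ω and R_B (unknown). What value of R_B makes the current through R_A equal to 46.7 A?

In a two-way split, I_A/I_0 = R_B/(R_A + R_B).
46.7/55.2 = R_B/(R_A + R_B) → R_B = R_A · (0.8460)/(1 − 0.8460) = 1.15 × 5.494 = 6.318 Ω.

R_B ≈ 6.32 Ω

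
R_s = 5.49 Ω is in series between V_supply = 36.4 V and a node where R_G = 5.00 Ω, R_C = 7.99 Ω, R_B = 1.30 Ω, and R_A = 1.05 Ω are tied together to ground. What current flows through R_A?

Equivalent of the parallel group: R_p = 0.4886 Ω.
V_A by voltage divider: V_A = 36.4 × 0.4886/(5.49 + 0.4886) = 2.975 V.
Branch current I = V_A/R_A = 2.975/1.05 = 2.833 A.
(Check via current divider: I_total = 6.088 A; share G_k/ΣG = 0.4653 → same result.)

I ≈ 2.83 A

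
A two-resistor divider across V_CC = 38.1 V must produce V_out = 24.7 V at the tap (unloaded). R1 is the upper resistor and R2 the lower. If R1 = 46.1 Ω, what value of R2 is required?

Required fraction k = V_out/V_CC = 0.6483.
So R2 = R1 · V_out/(V_CC − V_out) = 46.1 × 24.7/(38.1 − 24.7) = 46.1 × 1.843 = 84.98 Ω.

R2 ≈ 85.0 Ω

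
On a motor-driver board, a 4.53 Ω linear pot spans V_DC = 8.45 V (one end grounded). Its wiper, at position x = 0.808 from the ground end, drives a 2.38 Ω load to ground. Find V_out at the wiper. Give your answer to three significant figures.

V_out ≈ 5.27 V

The pot divides into 0.8698 Ω above the wiper and 3.660 Ω below.
Lower segment in parallel with the load: 3.660 ‖ 2.38 = 1.442 Ω.
V_out = 8.45 × 1.442/(0.8698 + 1.442) = 5.271 V.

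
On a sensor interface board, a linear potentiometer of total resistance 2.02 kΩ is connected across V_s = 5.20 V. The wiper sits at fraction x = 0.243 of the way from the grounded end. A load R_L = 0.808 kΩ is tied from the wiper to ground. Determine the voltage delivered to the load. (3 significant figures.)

Split the track: R_lower = x·R_p = 0.4909 kΩ, R_upper = (1−x)·R_p = 1.529 kΩ.
Lower segment in parallel with the load: 0.4909 ‖ 0.808 = 0.3054 kΩ.
Then V_out = V_s · 0.3054/(1.529 + 0.3054) = 0.8656 V.
(Unloaded: V_out = x·V_s = 1.26 V.)

V_out ≈ 0.866 V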